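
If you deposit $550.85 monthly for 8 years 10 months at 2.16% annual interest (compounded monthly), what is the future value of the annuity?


Future value of an ordinary annuity: FV = PMT × ((1 + r)^n − 1) / r
Monthly rate r = 0.0216/12 = 0.0018, n = 106
FV = $550.85 × ((1 + 0.0216/12)^106 − 1) / (0.0216/12)
FV = $550.85 × 116.672129
FV = $64,268.84

FV = PMT × ((1+r)^n - 1)/r = $64,268.84


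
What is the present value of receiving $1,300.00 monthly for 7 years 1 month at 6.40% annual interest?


Present value of an ordinary annuity: PV = PMT × (1 − (1 + r)^(−n)) / r
Monthly rate r = 0.064/12 ≈ 0.00533333, n = 85
PV = $1,300.00 × (1 − (1 + 0.064/12)^(−85)) / (0.064/12)
PV = $1,300.00 × 68.198951
PV = $88,658.64

PV = PMT × (1-(1+r)^(-n))/r = $88,658.64


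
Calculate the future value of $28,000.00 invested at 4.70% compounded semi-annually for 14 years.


Compound interest formula: A = P(1 + r/n)^(nt)
A = $28,000.00 × (1 + 0.047/2)^(2 × 14)
Growth factor: (1 + 0.047/2)^28 = 1.9162833
A = $28,000.00 × 1.9162833
A = $53,655.93

A = P(1 + r/n)^(nt) = $53,655.93


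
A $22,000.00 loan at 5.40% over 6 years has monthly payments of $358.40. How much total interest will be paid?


Total paid over the life of the loan = PMT × n.
Total paid = $358.40 × 72 = $25,804.80
Total interest = total paid − principal = $25,804.80 − $22,000.00 = $3,804.80

Total interest = (PMT × n) - PV = $3,804.80


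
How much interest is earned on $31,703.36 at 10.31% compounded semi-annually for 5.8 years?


Compound interest earned = final amount − principal.
A = P(1 + r/n)^(nt) = $31,703.36 × (1 + 0.1031/2)^(2 × 5.8) = $56,797.92
Interest = A − P = $56,797.92 − $31,703.36 = $25,094.56

Interest = A - P = $25,094.56


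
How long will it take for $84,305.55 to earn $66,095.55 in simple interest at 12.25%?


Rearrange the simple interest formula for t:
I = P × r × t  ⇒  t = I / (P × r)
t = $66,095.55 / ($84,305.55 × 0.1225)
t = 6.4

t = I/(P×r) = 6.4 years


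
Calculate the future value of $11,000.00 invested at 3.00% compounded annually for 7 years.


Compound interest formula: A = P(1 + r/n)^(nt)
A = $11,000.00 × (1 + 0.03/1)^(1 × 7)
Growth factor: (1 + 0.03/1)^7 = 1.229874
A = $11,000.00 × 1.229874
A = $13,528.61

A = P(1 + r/n)^(nt) = $13,528.61


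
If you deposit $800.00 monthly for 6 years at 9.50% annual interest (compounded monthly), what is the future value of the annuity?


Future value of an ordinary annuity: FV = PMT × ((1 + r)^n − 1) / r
Monthly rate r = 0.095/12 ≈ 0.00791667, n = 72
FV = $800.00 × ((1 + 0.095/12)^72 − 1) / (0.095/12)
FV = $800.00 × 96.543509
FV = $77,234.81

FV = PMT × ((1+r)^n - 1)/r = $77,234.81


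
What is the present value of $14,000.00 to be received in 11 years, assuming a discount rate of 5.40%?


Present value formula: PV = FV / (1 + r)^t
PV = $14,000.00 / (1 + 0.054)^11
PV = $14,000.00 / 1.783392
PV = $7,850.21

PV = FV / (1 + r)^t = $7,850.21


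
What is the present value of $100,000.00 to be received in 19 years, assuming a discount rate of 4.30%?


Present value formula: PV = FV / (1 + r)^t
PV = $100,000.00 / (1 + 0.043)^19
PV = $100,000.00 / 2.225368
PV = $44,936.39

PV = FV / (1 + r)^t = $44,936.39


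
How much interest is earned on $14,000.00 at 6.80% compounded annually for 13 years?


Compound interest earned = final amount − principal.
A = P(1 + r/n)^(nt) = $14,000.00 × (1 + 0.068/1)^(1 × 13) = $32,927.16
Interest = A − P = $32,927.16 − $14,000.00 = $18,927.16

Interest = A - P = $18,927.16


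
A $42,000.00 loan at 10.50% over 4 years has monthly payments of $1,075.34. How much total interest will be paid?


Total paid over the life of the loan = PMT × n.
Total paid = $1,075.34 × 48 = $51,616.32
Total interest = total paid − principal = $51,616.32 − $42,000.00 = $9,616.32

Total interest = (PMT × n) - PV = $9,616.32


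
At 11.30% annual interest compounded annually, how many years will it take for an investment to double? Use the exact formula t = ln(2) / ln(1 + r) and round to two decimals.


Doubling condition: (1 + r)^t = 2
Take ln of both sides: t × ln(1 + r) = ln(2)
t = ln(2) / ln(1 + r)
t = 0.693147 / 0.107059
t = 6.47

t = ln(2) / ln(1 + r) = 6.47 years


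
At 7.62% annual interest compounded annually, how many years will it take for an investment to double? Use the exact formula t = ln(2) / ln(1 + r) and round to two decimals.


Doubling condition: (1 + r)^t = 2
Take ln of both sides: t × ln(1 + r) = ln(2)
t = ln(2) / ln(1 + r)
t = 0.693147 / 0.073436
t = 9.44

t = ln(2) / ln(1 + r) = 9.44 years


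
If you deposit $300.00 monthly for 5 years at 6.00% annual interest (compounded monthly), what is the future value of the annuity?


Future value of an ordinary annuity: FV = PMT × ((1 + r)^n − 1) / r
Monthly rate r = 0.06/12 = 0.005, n = 60
FV = $300.00 × ((1 + 0.06/12)^60 − 1) / (0.06/12)
FV = $300.00 × 69.770031
FV = $20,931.01

FV = PMT × ((1+r)^n - 1)/r = $20,931.01


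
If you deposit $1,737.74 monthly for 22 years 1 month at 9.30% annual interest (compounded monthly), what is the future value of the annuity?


Future value of an ordinary annuity: FV = PMT × ((1 + r)^n − 1) / r
Monthly rate r = 0.093/12 = 0.00775, n = 265
FV = $1,737.74 × ((1 + 0.093/12)^265 − 1) / (0.093/12)
FV = $1,737.74 × 869.109227
FV = $1,510,285.87

FV = PMT × ((1+r)^n - 1)/r = $1,510,285.87


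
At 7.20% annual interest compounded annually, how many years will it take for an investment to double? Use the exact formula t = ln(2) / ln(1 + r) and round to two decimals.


Doubling condition: (1 + r)^t = 2
Take ln of both sides: t × ln(1 + r) = ln(2)
t = ln(2) / ln(1 + r)
t = 0.693147 / 0.069526
t = 9.97

t = ln(2) / ln(1 + r) = 9.97 years


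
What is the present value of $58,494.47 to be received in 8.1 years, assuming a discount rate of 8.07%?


Present value formula: PV = FV / (1 + r)^t
PV = $58,494.47 / (1 + 0.0807)^8.1
PV = $58,494.47 / 1.875045
PV = $31,196.30

PV = FV / (1 + r)^t = $31,196.30


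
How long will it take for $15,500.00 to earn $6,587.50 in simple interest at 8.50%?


Rearrange the simple interest formula for t:
I = P × r × t  ⇒  t = I / (P × r)
t = $6,587.50 / ($15,500.00 × 0.085)
t = 5

t = I/(P×r) = 5 years


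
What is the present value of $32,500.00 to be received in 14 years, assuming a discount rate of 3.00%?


Present value formula: PV = FV / (1 + r)^t
PV = $32,500.00 / (1 + 0.03)^14
PV = $32,500.00 / 1.5125897
PV = $21,486.33

PV = FV / (1 + r)^t = $21,486.33


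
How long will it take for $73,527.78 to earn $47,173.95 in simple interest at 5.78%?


Rearrange the simple interest formula for t:
I = P × r × t  ⇒  t = I / (P × r)
t = $47,173.95 / ($73,527.78 × 0.0578)
t = 11.1

t = I/(P×r) = 11.1 years


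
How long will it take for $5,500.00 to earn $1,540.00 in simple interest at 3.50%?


Rearrange the simple interest formula for t:
I = P × r × t  ⇒  t = I / (P × r)
t = $1,540.00 / ($5,500.00 × 0.035)
t = 8

t = I/(P×r) = 8 years


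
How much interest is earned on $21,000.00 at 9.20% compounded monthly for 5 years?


Compound interest earned = final amount − principal.
A = P(1 + r/n)^(nt) = $21,000.00 × (1 + 0.092/12)^(12 × 5) = $33,207.24
Interest = A − P = $33,207.24 − $21,000.00 = $12,207.24

Interest = A - P = $12,207.24


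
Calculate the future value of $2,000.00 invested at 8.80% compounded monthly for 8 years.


Compound interest formula: A = P(1 + r/n)^(nt)
A = $2,000.00 × (1 + 0.088/12)^(12 × 8)
Growth factor: (1 + 0.088/12)^96 = 2.016637
A = $2,000.00 × 2.016637
A = $4,033.27

A = P(1 + r/n)^(nt) = $4,033.27


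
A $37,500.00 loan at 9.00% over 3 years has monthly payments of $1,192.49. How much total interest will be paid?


Total paid over the life of the loan = PMT × n.
Total paid = $1,192.49 × 36 = $42,929.64
Total interest = total paid − principal = $42,929.64 − $37,500.00 = $5,429.64

Total interest = (PMT × n) - PV = $5,429.64


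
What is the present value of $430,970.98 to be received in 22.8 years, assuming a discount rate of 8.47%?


Present value formula: PV = FV / (1 + r)^t
PV = $430,970.98 / (1 + 0.0847)^22.8
PV = $430,970.98 / 6.383514
PV = $67,513.13

PV = FV / (1 + r)^t = $67,513.13


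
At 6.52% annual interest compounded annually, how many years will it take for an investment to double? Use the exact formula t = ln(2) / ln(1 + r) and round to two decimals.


Doubling condition: (1 + r)^t = 2
Take ln of both sides: t × ln(1 + r) = ln(2)
t = ln(2) / ln(1 + r)
t = 0.693147 / 0.063163
t = 10.97

t = ln(2) / ln(1 + r) = 10.97 years


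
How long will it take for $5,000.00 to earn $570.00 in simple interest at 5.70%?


Rearrange the simple interest formula for t:
I = P × r × t  ⇒  t = I / (P × r)
t = $570.00 / ($5,000.00 × 0.057)
t = 2

t = I/(P×r) = 2 years


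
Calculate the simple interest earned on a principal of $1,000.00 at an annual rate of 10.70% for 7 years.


Simple interest formula: I = P × r × t
I = $1,000.00 × 0.107 × 7
I = $749.00

I = P × r × t = $749.00


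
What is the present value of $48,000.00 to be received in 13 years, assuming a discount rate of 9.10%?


Present value formula: PV = FV / (1 + r)^t
PV = $48,000.00 / (1 + 0.091)^13
PV = $48,000.00 / 3.102571
PV = $15,471.04

PV = FV / (1 + r)^t = $15,471.04


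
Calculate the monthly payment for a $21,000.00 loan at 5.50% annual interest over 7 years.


Loan payment formula: PMT = PV × r / (1 − (1 + r)^(−n))
Monthly rate r = 0.055/12 ≈ 0.00458333, n = 84 months
Denominator: 1 − (1 + 0.055/12)^(−84) = 0.318951
PMT = $21,000.00 × (0.055/12) / 0.318951
PMT = $301.77 per month

PMT = PV × r / (1-(1+r)^(-n)) = $301.77/month


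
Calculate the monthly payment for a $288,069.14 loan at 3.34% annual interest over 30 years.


Loan payment formula: PMT = PV × r / (1 − (1 + r)^(−n))
Monthly rate r = 0.0334/12 ≈ 0.00278333, n = 360 months
Denominator: 1 − (1 + 0.0334/12)^(−360) = 0.632344
PMT = $288,069.14 × (0.0334/12) / 0.632344
PMT = $1,267.97 per month

PMT = PV × r / (1-(1+r)^(-n)) = $1,267.97/month


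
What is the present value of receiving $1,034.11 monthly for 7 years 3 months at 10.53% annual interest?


Present value of an ordinary annuity: PV = PMT × (1 − (1 + r)^(−n)) / r
Monthly rate r = 0.1053/12 = 0.008775, n = 87
PV = $1,034.11 × (1 − (1 + 0.1053/12)^(−87)) / (0.1053/12)
PV = $1,034.11 × 60.669854
PV = $62,739.30

PV = PMT × (1-(1+r)^(-n))/r = $62,739.30


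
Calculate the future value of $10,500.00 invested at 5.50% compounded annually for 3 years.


Compound interest formula: A = P(1 + r/n)^(nt)
A = $10,500.00 × (1 + 0.055/1)^(1 × 3)
Growth factor: (1 + 0.055/1)^3 = 1.174241
A = $10,500.00 × 1.174241
A = $12,329.53

A = P(1 + r/n)^(nt) = $12,329.53


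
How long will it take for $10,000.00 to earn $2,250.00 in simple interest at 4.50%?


Rearrange the simple interest formula for t:
I = P × r × t  ⇒  t = I / (P × r)
t = $2,250.00 / ($10,000.00 × 0.045)
t = 5

t = I/(P×r) = 5 years


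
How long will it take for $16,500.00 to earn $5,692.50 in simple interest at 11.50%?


Rearrange the simple interest formula for t:
I = P × r × t  ⇒  t = I / (P × r)
t = $5,692.50 / ($16,500.00 × 0.115)
t = 3

t = I/(P×r) = 3 years


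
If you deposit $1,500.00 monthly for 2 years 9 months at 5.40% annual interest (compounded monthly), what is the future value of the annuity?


Future value of an ordinary annuity: FV = PMT × ((1 + r)^n − 1) / r
Monthly rate r = 0.054/12 = 0.0045, n = 33
FV = $1,500.00 × ((1 + 0.054/12)^33 − 1) / (0.054/12)
FV = $1,500.00 × 35.490312
FV = $53,235.47

FV = PMT × ((1+r)^n - 1)/r = $53,235.47


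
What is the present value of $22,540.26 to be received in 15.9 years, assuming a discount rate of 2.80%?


Present value formula: PV = FV / (1 + r)^t
PV = $22,540.26 / (1 + 0.028)^15.9
PV = $22,540.26 / 1.551281
PV = $14,530.09

PV = FV / (1 + r)^t = $14,530.09


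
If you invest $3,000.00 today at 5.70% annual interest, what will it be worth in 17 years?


Future value formula: FV = PV × (1 + r)^t
FV = $3,000.00 × (1 + 0.057)^17
FV = $3,000.00 × 2.566107
FV = $7,698.32

FV = PV × (1 + r)^t = $7,698.32


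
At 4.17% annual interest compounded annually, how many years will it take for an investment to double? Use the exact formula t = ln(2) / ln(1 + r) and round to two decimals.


Doubling condition: (1 + r)^t = 2
Take ln of both sides: t × ln(1 + r) = ln(2)
t = ln(2) / ln(1 + r)
t = 0.693147 / 0.040854
t = 16.97

t = ln(2) / ln(1 + r) = 16.97 years


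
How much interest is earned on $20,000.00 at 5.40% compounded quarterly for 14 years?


Compound interest earned = final amount − principal.
A = P(1 + r/n)^(nt) = $20,000.00 × (1 + 0.054/4)^(4 × 14) = $42,379.92
Interest = A − P = $42,379.92 − $20,000.00 = $22,379.92

Interest = A - P = $22,379.92


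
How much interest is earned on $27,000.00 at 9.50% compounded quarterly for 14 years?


Compound interest earned = final amount − principal.
A = P(1 + r/n)^(nt) = $27,000.00 × (1 + 0.095/4)^(4 × 14) = $100,513.17
Interest = A − P = $100,513.17 − $27,000.00 = $73,513.17

Interest = A - P = $73,513.17


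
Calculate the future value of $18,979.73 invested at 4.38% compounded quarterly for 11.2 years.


Compound interest formula: A = P(1 + r/n)^(nt)
A = $18,979.73 × (1 + 0.0438/4)^(4 × 11.2)
Growth factor: (1 + 0.0438/4)^44.8 = 1.6288816
A = $18,979.73 × 1.6288816
A = $30,915.73

A = P(1 + r/n)^(nt) = $30,915.73


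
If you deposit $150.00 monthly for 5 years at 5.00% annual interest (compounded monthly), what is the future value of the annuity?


Future value of an ordinary annuity: FV = PMT × ((1 + r)^n − 1) / r
Monthly rate r = 0.05/12 ≈ 0.00416667, n = 60
FV = $150.00 × ((1 + 0.05/12)^60 − 1) / (0.05/12)
FV = $150.00 × 68.006083
FV = $10,200.91

FV = PMT × ((1+r)^n - 1)/r = $10,200.91


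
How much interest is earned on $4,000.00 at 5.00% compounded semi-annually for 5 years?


Compound interest earned = final amount − principal.
A = P(1 + r/n)^(nt) = $4,000.00 × (1 + 0.05/2)^(2 × 5) = $5,120.34
Interest = A − P = $5,120.34 − $4,000.00 = $1,120.34

Interest = A - P = $1,120.34


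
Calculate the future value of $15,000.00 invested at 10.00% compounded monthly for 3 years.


Compound interest formula: A = P(1 + r/n)^(nt)
A = $15,000.00 × (1 + 0.1/12)^(12 × 3)
Growth factor: (1 + 0.1/12)^36 = 1.348182
A = $15,000.00 × 1.348182
A = $20,222.73

A = P(1 + r/n)^(nt) = $20,222.73


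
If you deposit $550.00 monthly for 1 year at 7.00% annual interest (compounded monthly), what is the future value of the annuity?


Future value of an ordinary annuity: FV = PMT × ((1 + r)^n − 1) / r
Monthly rate r = 0.07/12 ≈ 0.00583333, n = 12
FV = $550.00 × ((1 + 0.07/12)^12 − 1) / (0.07/12)
FV = $550.00 × 12.392585
FV = $6,815.92

FV = PMT × ((1+r)^n - 1)/r = $6,815.92


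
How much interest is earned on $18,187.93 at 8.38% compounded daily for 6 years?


Compound interest earned = final amount − principal.
A = P(1 + r/n)^(nt) = $18,187.93 × (1 + 0.0838/365)^(365 × 6) = $30,069.17
Interest = A − P = $30,069.17 − $18,187.93 = $11,881.24

Interest = A - P = $11,881.24


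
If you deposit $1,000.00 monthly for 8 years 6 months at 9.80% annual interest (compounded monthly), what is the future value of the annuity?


Future value of an ordinary annuity: FV = PMT × ((1 + r)^n − 1) / r
Monthly rate r = 0.098/12 ≈ 0.00816667, n = 102
FV = $1,000.00 × ((1 + 0.098/12)^102 − 1) / (0.098/12)
FV = $1,000.00 × 158.258026
FV = $158,258.03

FV = PMT × ((1+r)^n - 1)/r = $158,258.03


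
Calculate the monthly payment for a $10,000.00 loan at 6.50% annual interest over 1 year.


Loan payment formula: PMT = PV × r / (1 − (1 + r)^(−n))
Monthly rate r = 0.065/12 ≈ 0.00541667, n = 12 months
Denominator: 1 − (1 + 0.065/12)^(−12) = 0.0627682
PMT = $10,000.00 × (0.065/12) / 0.0627682
PMT = $862.96 per month

PMT = PV × r / (1-(1+r)^(-n)) = $862.96/month


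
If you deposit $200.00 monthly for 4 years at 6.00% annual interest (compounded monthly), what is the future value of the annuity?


Future value of an ordinary annuity: FV = PMT × ((1 + r)^n − 1) / r
Monthly rate r = 0.06/12 = 0.005, n = 48
FV = $200.00 × ((1 + 0.06/12)^48 − 1) / (0.06/12)
FV = $200.00 × 54.097832
FV = $10,819.57

FV = PMT × ((1+r)^n - 1)/r = $10,819.57


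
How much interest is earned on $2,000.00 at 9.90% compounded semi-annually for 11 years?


Compound interest earned = final amount − principal.
A = P(1 + r/n)^(nt) = $2,000.00 × (1 + 0.099/2)^(2 × 11) = $5,789.54
Interest = A − P = $5,789.54 − $2,000.00 = $3,789.54

Interest = A - P = $3,789.54


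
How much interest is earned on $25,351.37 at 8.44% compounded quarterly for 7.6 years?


Compound interest earned = final amount − principal.
A = P(1 + r/n)^(nt) = $25,351.37 × (1 + 0.0844/4)^(4 × 7.6) = $47,827.43
Interest = A − P = $47,827.43 − $25,351.37 = $22,476.06

Interest = A - P = $22,476.06


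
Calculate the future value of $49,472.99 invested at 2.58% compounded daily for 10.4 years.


Compound interest formula: A = P(1 + r/n)^(nt)
A = $49,472.99 × (1 + 0.0258/365)^(365 × 10.4)
Growth factor: (1 + 0.0258/365)^3796 = 1.3077532
A = $49,472.99 × 1.3077532
A = $64,698.46

A = P(1 + r/n)^(nt) = $64,698.46


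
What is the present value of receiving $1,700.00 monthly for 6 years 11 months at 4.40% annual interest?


Present value of an ordinary annuity: PV = PMT × (1 − (1 + r)^(−n)) / r
Monthly rate r = 0.044/12 ≈ 0.00366667, n = 83
PV = $1,700.00 × (1 − (1 + 0.044/12)^(−83)) / (0.044/12)
PV = $1,700.00 × 71.447560
PV = $121,460.85

PV = PMT × (1-(1+r)^(-n))/r = $121,460.85


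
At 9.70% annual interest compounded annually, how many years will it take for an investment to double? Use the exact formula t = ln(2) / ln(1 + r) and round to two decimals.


Doubling condition: (1 + r)^t = 2
Take ln of both sides: t × ln(1 + r) = ln(2)
t = ln(2) / ln(1 + r)
t = 0.693147 / 0.092579
t = 7.49

t = ln(2) / ln(1 + r) = 7.49 years


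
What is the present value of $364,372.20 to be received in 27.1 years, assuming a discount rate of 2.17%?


Present value formula: PV = FV / (1 + r)^t
PV = $364,372.20 / (1 + 0.0217)^27.1
PV = $364,372.20 / 1.7892209
PV = $203,648.53

PV = FV / (1 + r)^t = $203,648.53


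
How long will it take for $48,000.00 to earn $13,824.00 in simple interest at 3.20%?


Rearrange the simple interest formula for t:
I = P × r × t  ⇒  t = I / (P × r)
t = $13,824.00 / ($48,000.00 × 0.032)
t = 9

t = I/(P×r) = 9 years


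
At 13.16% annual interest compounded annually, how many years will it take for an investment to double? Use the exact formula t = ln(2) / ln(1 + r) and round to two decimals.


Doubling condition: (1 + r)^t = 2
Take ln of both sides: t × ln(1 + r) = ln(2)
t = ln(2) / ln(1 + r)
t = 0.693147 / 0.123633
t = 5.61

t = ln(2) / ln(1 + r) = 5.61 years


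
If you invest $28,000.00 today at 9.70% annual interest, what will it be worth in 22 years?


Future value formula: FV = PV × (1 + r)^t
FV = $28,000.00 × (1 + 0.097)^22
FV = $28,000.00 × 7.665594
FV = $214,636.63

FV = PV × (1 + r)^t = $214,636.63


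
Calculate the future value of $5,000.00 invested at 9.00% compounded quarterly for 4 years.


Compound interest formula: A = P(1 + r/n)^(nt)
A = $5,000.00 × (1 + 0.09/4)^(4 × 4)
Growth factor: (1 + 0.09/4)^16 = 1.4276215
A = $5,000.00 × 1.4276215
A = $7,138.11

A = P(1 + r/n)^(nt) = $7,138.11


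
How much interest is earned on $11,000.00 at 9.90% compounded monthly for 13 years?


Compound interest earned = final amount − principal.
A = P(1 + r/n)^(nt) = $11,000.00 × (1 + 0.099/12)^(12 × 13) = $39,631.15
Interest = A − P = $39,631.15 − $11,000.00 = $28,631.15

Interest = A - P = $28,631.15


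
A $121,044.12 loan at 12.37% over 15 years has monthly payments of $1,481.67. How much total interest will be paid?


Total paid over the life of the loan = PMT × n.
Total paid = $1,481.67 × 180 = $266,700.60
Total interest = total paid − principal = $266,700.60 − $121,044.12 = $145,656.48

Total interest = (PMT × n) - PV = $145,656.48


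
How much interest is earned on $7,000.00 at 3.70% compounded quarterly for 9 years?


Compound interest earned = final amount − principal.
A = P(1 + r/n)^(nt) = $7,000.00 × (1 + 0.037/4)^(4 × 9) = $9,751.09
Interest = A − P = $9,751.09 − $7,000.00 = $2,751.09

Interest = A - P = $2,751.09


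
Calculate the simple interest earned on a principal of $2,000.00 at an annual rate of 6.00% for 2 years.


Simple interest formula: I = P × r × t
I = $2,000.00 × 0.06 × 2
I = $240.00

I = P × r × t = $240.00


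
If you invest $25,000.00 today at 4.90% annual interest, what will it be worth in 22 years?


Future value formula: FV = PV × (1 + r)^t
FV = $25,000.00 × (1 + 0.049)^22
FV = $25,000.00 × 2.86457858
FV = $71,614.46

FV = PV × (1 + r)^t = $71,614.46


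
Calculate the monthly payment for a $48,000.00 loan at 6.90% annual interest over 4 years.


Loan payment formula: PMT = PV × r / (1 − (1 + r)^(−n))
Monthly rate r = 0.069/12 = 0.00575, n = 48 months
Denominator: 1 − (1 + 0.069/12)^(−48) = 0.240587
PMT = $48,000.00 × (0.069/12) / 0.240587
PMT = $1,147.19 per month

PMT = PV × r / (1-(1+r)^(-n)) = $1,147.19/month


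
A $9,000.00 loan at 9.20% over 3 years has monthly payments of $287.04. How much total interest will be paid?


Total paid over the life of the loan = PMT × n.
Total paid = $287.04 × 36 = $10,333.44
Total interest = total paid − principal = $10,333.44 − $9,000.00 = $1,333.44

Total interest = (PMT × n) - PV = $1,333.44


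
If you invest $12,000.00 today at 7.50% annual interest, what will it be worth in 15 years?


Future value formula: FV = PV × (1 + r)^t
FV = $12,000.00 × (1 + 0.075)^15
FV = $12,000.00 × 2.9588774
FV = $35,506.53

FV = PV × (1 + r)^t = $35,506.53


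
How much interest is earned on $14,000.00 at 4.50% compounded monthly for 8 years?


Compound interest earned = final amount − principal.
A = P(1 + r/n)^(nt) = $14,000.00 × (1 + 0.045/12)^(12 × 8) = $20,053.11
Interest = A − P = $20,053.11 − $14,000.00 = $6,053.11

Interest = A - P = $6,053.11


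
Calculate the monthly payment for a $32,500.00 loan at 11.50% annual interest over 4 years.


Loan payment formula: PMT = PV × r / (1 − (1 + r)^(−n))
Monthly rate r = 0.115/12 ≈ 0.00958333, n = 48 months
Denominator: 1 − (1 + 0.115/12)^(−48) = 0.367332
PMT = $32,500.00 × (0.115/12) / 0.367332
PMT = $847.89 per month

PMT = PV × r / (1-(1+r)^(-n)) = $847.89/month


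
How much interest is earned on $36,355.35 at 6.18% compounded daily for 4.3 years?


Compound interest earned = final amount − principal.
A = P(1 + r/n)^(nt) = $36,355.35 × (1 + 0.0618/365)^(365 × 4.3) = $47,420.70
Interest = A − P = $47,420.70 − $36,355.35 = $11,065.35

Interest = A - P = $11,065.35


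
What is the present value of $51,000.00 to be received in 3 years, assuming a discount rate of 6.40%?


Present value formula: PV = FV / (1 + r)^t
PV = $51,000.00 / (1 + 0.064)^3
PV = $51,000.00 / 1.204550
PV = $42,339.46

PV = FV / (1 + r)^t = $42,339.46


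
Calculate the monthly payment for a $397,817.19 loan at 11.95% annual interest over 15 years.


Loan payment formula: PMT = PV × r / (1 − (1 + r)^(−n))
Monthly rate r = 0.1195/12 ≈ 0.00995833, n = 180 months
Denominator: 1 − (1 + 0.1195/12)^(−180) = 0.8319735
PMT = $397,817.19 × (0.1195/12) / 0.8319735
PMT = $4,761.69 per month

PMT = PV × r / (1-(1+r)^(-n)) = $4,761.69/month


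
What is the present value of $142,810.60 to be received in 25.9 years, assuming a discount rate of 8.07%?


Present value formula: PV = FV / (1 + r)^t
PV = $142,810.60 / (1 + 0.0807)^25.9
PV = $142,810.60 / 7.463859
PV = $19,133.61

PV = FV / (1 + r)^t = $19,133.61


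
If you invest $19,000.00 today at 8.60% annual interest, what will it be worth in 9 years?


Future value formula: FV = PV × (1 + r)^t
FV = $19,000.00 × (1 + 0.086)^9
FV = $19,000.00 × 2.10120501
FV = $39,922.90

FV = PV × (1 + r)^t = $39,922.90


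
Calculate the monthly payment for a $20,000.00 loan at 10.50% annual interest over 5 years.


Loan payment formula: PMT = PV × r / (1 − (1 + r)^(−n))
Monthly rate r = 0.105/12 = 0.00875, n = 60 months
Denominator: 1 − (1 + 0.105/12)^(−60) = 0.407092
PMT = $20,000.00 × (0.105/12) / 0.407092
PMT = $429.88 per month

PMT = PV × r / (1-(1+r)^(-n)) = $429.88/month


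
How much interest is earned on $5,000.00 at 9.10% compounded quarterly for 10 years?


Compound interest earned = final amount − principal.
A = P(1 + r/n)^(nt) = $5,000.00 × (1 + 0.091/4)^(4 × 10) = $12,295.59
Interest = A − P = $12,295.59 − $5,000.00 = $7,295.59

Interest = A - P = $7,295.59


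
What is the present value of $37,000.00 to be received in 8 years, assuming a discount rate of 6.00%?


Present value formula: PV = FV / (1 + r)^t
PV = $37,000.00 / (1 + 0.06)^8
PV = $37,000.00 / 1.593848
PV = $23,214.26

PV = FV / (1 + r)^t = $23,214.26


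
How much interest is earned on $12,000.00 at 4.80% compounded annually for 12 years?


Compound interest earned = final amount − principal.
A = P(1 + r/n)^(nt) = $12,000.00 × (1 + 0.048/1)^(1 × 12) = $21,062.83
Interest = A − P = $21,062.83 − $12,000.00 = $9,062.83

Interest = A - P = $9,062.83


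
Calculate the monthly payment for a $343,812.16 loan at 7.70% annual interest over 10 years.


Loan payment formula: PMT = PV × r / (1 − (1 + r)^(−n))
Monthly rate r = 0.077/12 ≈ 0.00641667, n = 120 months
Denominator: 1 − (1 + 0.077/12)^(−120) = 0.535847
PMT = $343,812.16 × (0.077/12) / 0.535847
PMT = $4,117.09 per month

PMT = PV × r / (1-(1+r)^(-n)) = $4,117.09/month


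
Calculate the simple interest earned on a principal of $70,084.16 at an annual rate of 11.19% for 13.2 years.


Simple interest formula: I = P × r × t
I = $70,084.16 × 0.1119 × 13.2
I = $103,519.91

I = P × r × t = $103,519.91


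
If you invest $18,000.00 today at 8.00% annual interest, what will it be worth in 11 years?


Future value formula: FV = PV × (1 + r)^t
FV = $18,000.00 × (1 + 0.08)^11
FV = $18,000.00 × 2.331639
FV = $41,969.50

FV = PV × (1 + r)^t = $41,969.50


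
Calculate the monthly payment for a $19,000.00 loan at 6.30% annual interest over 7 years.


Loan payment formula: PMT = PV × r / (1 − (1 + r)^(−n))
Monthly rate r = 0.063/12 = 0.00525, n = 84 months
Denominator: 1 − (1 + 0.063/12)^(−84) = 0.355865
PMT = $19,000.00 × (0.063/12) / 0.355865
PMT = $280.30 per month

PMT = PV × r / (1-(1+r)^(-n)) = $280.30/month


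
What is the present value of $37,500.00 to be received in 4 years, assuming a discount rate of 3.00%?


Present value formula: PV = FV / (1 + r)^t
PV = $37,500.00 / (1 + 0.03)^4
PV = $37,500.00 / 1.125509
PV = $33,318.26

PV = FV / (1 + r)^t = $33,318.26


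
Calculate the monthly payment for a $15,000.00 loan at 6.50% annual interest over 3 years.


Loan payment formula: PMT = PV × r / (1 − (1 + r)^(−n))
Monthly rate r = 0.065/12 ≈ 0.00541667, n = 36 months
Denominator: 1 − (1 + 0.065/12)^(−36) = 0.176732
PMT = $15,000.00 × (0.065/12) / 0.176732
PMT = $459.74 per month

PMT = PV × r / (1-(1+r)^(-n)) = $459.74/month


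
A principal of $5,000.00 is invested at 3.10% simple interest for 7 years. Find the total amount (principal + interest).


Total amount formula: A = P(1 + rt) = P + P·r·t
Interest: I = P × r × t = $5,000.00 × 0.031 × 7 = $1,085.00
A = P + I = $5,000.00 + $1,085.00 = $6,085.00

A = P + I = P(1 + rt) = $6,085.00


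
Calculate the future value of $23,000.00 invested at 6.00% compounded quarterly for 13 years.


Compound interest formula: A = P(1 + r/n)^(nt)
A = $23,000.00 × (1 + 0.06/4)^(4 × 13)
Growth factor: (1 + 0.06/4)^52 = 2.1688734
A = $23,000.00 × 2.1688734
A = $49,884.09

A = P(1 + r/n)^(nt) = $49,884.09


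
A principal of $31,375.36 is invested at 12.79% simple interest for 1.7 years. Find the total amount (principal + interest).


Total amount formula: A = P(1 + rt) = P + P·r·t
Interest: I = P × r × t = $31,375.36 × 0.1279 × 1.7 = $6,821.94
A = P + I = $31,375.36 + $6,821.94 = $38,197.30

A = P + I = P(1 + rt) = $38,197.30


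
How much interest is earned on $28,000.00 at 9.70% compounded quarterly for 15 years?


Compound interest earned = final amount − principal.
A = P(1 + r/n)^(nt) = $28,000.00 × (1 + 0.097/4)^(4 × 15) = $117,900.70
Interest = A − P = $117,900.70 − $28,000.00 = $89,900.70

Interest = A - P = $89,900.70


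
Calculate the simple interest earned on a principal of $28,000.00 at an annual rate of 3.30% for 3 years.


Simple interest formula: I = P × r × t
I = $28,000.00 × 0.033 × 3
I = $2,772.00

I = P × r × t = $2,772.00


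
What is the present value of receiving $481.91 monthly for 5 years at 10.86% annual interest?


Present value of an ordinary annuity: PV = PMT × (1 − (1 + r)^(−n)) / r
Monthly rate r = 0.1086/12 = 0.00905, n = 60
PV = $481.91 × (1 − (1 + 0.1086/12)^(−60)) / (0.1086/12)
PV = $481.91 × 46.141064
PV = $22,235.84

PV = PMT × (1-(1+r)^(-n))/r = $22,235.84


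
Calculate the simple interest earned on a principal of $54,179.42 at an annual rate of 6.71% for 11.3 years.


Simple interest formula: I = P × r × t
I = $54,179.42 × 0.0671 × 11.3
I = $41,080.46

I = P × r × t = $41,080.46


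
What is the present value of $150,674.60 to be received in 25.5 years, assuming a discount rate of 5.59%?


Present value formula: PV = FV / (1 + r)^t
PV = $150,674.60 / (1 + 0.0559)^25.5
PV = $150,674.60 / 4.002959
PV = $37,640.81

PV = FV / (1 + r)^t = $37,640.81


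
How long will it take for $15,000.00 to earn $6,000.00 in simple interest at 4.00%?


Rearrange the simple interest formula for t:
I = P × r × t  ⇒  t = I / (P × r)
t = $6,000.00 / ($15,000.00 × 0.04)
t = 10

t = I/(P×r) = 10 years


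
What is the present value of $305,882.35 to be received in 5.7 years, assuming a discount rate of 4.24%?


Present value formula: PV = FV / (1 + r)^t
PV = $305,882.35 / (1 + 0.0424)^5.7
PV = $305,882.35 / 1.267056833
PV = $241,411.70

PV = FV / (1 + r)^t = $241,411.70


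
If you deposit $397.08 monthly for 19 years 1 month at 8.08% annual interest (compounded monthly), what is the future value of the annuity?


Future value of an ordinary annuity: FV = PMT × ((1 + r)^n − 1) / r
Monthly rate r = 0.0808/12 ≈ 0.00673333, n = 229
FV = $397.08 × ((1 + 0.0808/12)^229 − 1) / (0.0808/12)
FV = $397.08 × 542.008856
FV = $215,220.88

FV = PMT × ((1+r)^n - 1)/r = $215,220.88


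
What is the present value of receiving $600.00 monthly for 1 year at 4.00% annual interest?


Present value of an ordinary annuity: PV = PMT × (1 − (1 + r)^(−n)) / r
Monthly rate r = 0.04/12 ≈ 0.00333333, n = 12
PV = $600.00 × (1 − (1 + 0.04/12)^(−12)) / (0.04/12)
PV = $600.00 × 11.743994
PV = $7,046.40

PV = PMT × (1-(1+r)^(-n))/r = $7,046.40


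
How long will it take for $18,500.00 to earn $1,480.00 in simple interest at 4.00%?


Rearrange the simple interest formula for t:
I = P × r × t  ⇒  t = I / (P × r)
t = $1,480.00 / ($18,500.00 × 0.04)
t = 2

t = I/(P×r) = 2 years


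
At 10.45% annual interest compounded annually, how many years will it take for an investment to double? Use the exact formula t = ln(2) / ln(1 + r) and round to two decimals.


Doubling condition: (1 + r)^t = 2
Take ln of both sides: t × ln(1 + r) = ln(2)
t = ln(2) / ln(1 + r)
t = 0.693147 / 0.099393
t = 6.97

t = ln(2) / ln(1 + r) = 6.97 years


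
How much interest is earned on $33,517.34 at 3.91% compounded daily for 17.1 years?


Compound interest earned = final amount − principal.
A = P(1 + r/n)^(nt) = $33,517.34 × (1 + 0.0391/365)^(365 × 17.1) = $65,407.51
Interest = A − P = $65,407.51 − $33,517.34 = $31,890.17

Interest = A - P = $31,890.17


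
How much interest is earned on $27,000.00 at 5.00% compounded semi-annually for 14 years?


Compound interest earned = final amount − principal.
A = P(1 + r/n)^(nt) = $27,000.00 × (1 + 0.05/2)^(2 × 14) = $53,905.37
Interest = A − P = $53,905.37 − $27,000.00 = $26,905.37

Interest = A - P = $26,905.37


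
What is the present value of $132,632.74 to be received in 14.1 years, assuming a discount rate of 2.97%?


Present value formula: PV = FV / (1 + r)^t
PV = $132,632.74 / (1 + 0.0297)^14.1
PV = $132,632.74 / 1.51084896
PV = $87,786.90

PV = FV / (1 + r)^t = $87,786.90


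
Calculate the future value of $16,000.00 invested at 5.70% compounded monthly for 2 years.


Compound interest formula: A = P(1 + r/n)^(nt)
A = $16,000.00 × (1 + 0.057/12)^(12 × 2)
Growth factor: (1 + 0.057/12)^24 = 1.12044968
A = $16,000.00 × 1.12044968
A = $17,927.19

A = P(1 + r/n)^(nt) = $17,927.19


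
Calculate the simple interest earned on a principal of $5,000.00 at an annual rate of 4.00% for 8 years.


Simple interest formula: I = P × r × t
I = $5,000.00 × 0.04 × 8
I = $1,600.00

I = P × r × t = $1,600.00


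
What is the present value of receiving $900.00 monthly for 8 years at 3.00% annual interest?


Present value of an ordinary annuity: PV = PMT × (1 − (1 + r)^(−n)) / r
Monthly rate r = 0.03/12 = 0.0025, n = 96
PV = $900.00 × (1 − (1 + 0.03/12)^(−96)) / (0.03/12)
PV = $900.00 × 85.254603
PV = $76,729.14

PV = PMT × (1-(1+r)^(-n))/r = $76,729.14


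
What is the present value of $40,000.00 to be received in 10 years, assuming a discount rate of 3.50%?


Present value formula: PV = FV / (1 + r)^t
PV = $40,000.00 / (1 + 0.035)^10
PV = $40,000.00 / 1.410599
PV = $28,356.75

PV = FV / (1 + r)^t = $28,356.75


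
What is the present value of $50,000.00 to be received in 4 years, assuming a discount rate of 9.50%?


Present value formula: PV = FV / (1 + r)^t
PV = $50,000.00 / (1 + 0.095)^4
PV = $50,000.00 / 1.437661
PV = $34,778.71

PV = FV / (1 + r)^t = $34,778.71


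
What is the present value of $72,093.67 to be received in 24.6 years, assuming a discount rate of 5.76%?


Present value formula: PV = FV / (1 + r)^t
PV = $72,093.67 / (1 + 0.0576)^24.6
PV = $72,093.67 / 3.965587
PV = $18,179.82

PV = FV / (1 + r)^t = $18,179.82


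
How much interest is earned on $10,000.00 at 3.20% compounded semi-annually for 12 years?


Compound interest earned = final amount − principal.
A = P(1 + r/n)^(nt) = $10,000.00 × (1 + 0.032/2)^(2 × 12) = $14,636.90
Interest = A − P = $14,636.90 − $10,000.00 = $4,636.90

Interest = A - P = $4,636.90


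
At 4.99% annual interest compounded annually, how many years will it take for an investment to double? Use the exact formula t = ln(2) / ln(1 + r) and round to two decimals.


Doubling condition: (1 + r)^t = 2
Take ln of both sides: t × ln(1 + r) = ln(2)
t = ln(2) / ln(1 + r)
t = 0.693147 / 0.048695
t = 14.23

t = ln(2) / ln(1 + r) = 14.23 years


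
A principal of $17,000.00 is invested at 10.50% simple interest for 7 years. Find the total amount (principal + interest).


Total amount formula: A = P(1 + rt) = P + P·r·t
Interest: I = P × r × t = $17,000.00 × 0.105 × 7 = $12,495.00
A = P + I = $17,000.00 + $12,495.00 = $29,495.00

A = P + I = P(1 + rt) = $29,495.00


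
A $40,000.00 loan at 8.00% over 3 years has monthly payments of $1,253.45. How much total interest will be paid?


Total paid over the life of the loan = PMT × n.
Total paid = $1,253.45 × 36 = $45,124.20
Total interest = total paid − principal = $45,124.20 − $40,000.00 = $5,124.20

Total interest = (PMT × n) - PV = $5,124.20


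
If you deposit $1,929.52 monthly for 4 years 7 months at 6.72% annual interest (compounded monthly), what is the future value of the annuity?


Future value of an ordinary annuity: FV = PMT × ((1 + r)^n − 1) / r
Monthly rate r = 0.0672/12 = 0.0056, n = 55
FV = $1,929.52 × ((1 + 0.0672/12)^55 − 1) / (0.0672/12)
FV = $1,929.52 × 64.202212
FV = $123,879.45

FV = PMT × ((1+r)^n - 1)/r = $123,879.45


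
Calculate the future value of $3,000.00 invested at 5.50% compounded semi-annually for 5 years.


Compound interest formula: A = P(1 + r/n)^(nt)
A = $3,000.00 × (1 + 0.055/2)^(2 × 5)
Growth factor: (1 + 0.055/2)^10 = 1.311651
A = $3,000.00 × 1.311651
A = $3,934.95

A = P(1 + r/n)^(nt) = $3,934.95


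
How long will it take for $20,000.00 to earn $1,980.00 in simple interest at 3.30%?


Rearrange the simple interest formula for t:
I = P × r × t  ⇒  t = I / (P × r)
t = $1,980.00 / ($20,000.00 × 0.033)
t = 3

t = I/(P×r) = 3 years


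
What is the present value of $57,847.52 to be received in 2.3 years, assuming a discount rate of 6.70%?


Present value formula: PV = FV / (1 + r)^t
PV = $57,847.52 / (1 + 0.067)^2.3
PV = $57,847.52 / 1.1608555
PV = $49,831.80

PV = FV / (1 + r)^t = $49,831.80


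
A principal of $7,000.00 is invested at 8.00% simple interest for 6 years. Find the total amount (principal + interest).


Total amount formula: A = P(1 + rt) = P + P·r·t
Interest: I = P × r × t = $7,000.00 × 0.08 × 6 = $3,360.00
A = P + I = $7,000.00 + $3,360.00 = $10,360.00

A = P + I = P(1 + rt) = $10,360.00


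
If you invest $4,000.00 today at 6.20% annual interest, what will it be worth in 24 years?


Future value formula: FV = PV × (1 + r)^t
FV = $4,000.00 × (1 + 0.062)^24
FV = $4,000.00 × 4.236317
FV = $16,945.27

FV = PV × (1 + r)^t = $16,945.27


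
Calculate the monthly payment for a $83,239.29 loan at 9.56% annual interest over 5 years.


Loan payment formula: PMT = PV × r / (1 − (1 + r)^(−n))
Monthly rate r = 0.0956/12 ≈ 0.00796667, n = 60 months
Denominator: 1 − (1 + 0.0956/12)^(−60) = 0.378802
PMT = $83,239.29 × (0.0956/12) / 0.378802
PMT = $1,750.62 per month

PMT = PV × r / (1-(1+r)^(-n)) = $1,750.62/month


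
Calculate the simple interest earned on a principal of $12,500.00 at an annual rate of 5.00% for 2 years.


Simple interest formula: I = P × r × t
I = $12,500.00 × 0.05 × 2
I = $1,250.00

I = P × r × t = $1,250.00


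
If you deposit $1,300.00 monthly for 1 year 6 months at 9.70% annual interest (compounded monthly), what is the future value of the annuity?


Future value of an ordinary annuity: FV = PMT × ((1 + r)^n − 1) / r
Monthly rate r = 0.097/12 ≈ 0.00808333, n = 18
FV = $1,300.00 × ((1 + 0.097/12)^18 − 1) / (0.097/12)
FV = $1,300.00 × 19.291721
FV = $25,079.24

FV = PMT × ((1+r)^n - 1)/r = $25,079.24


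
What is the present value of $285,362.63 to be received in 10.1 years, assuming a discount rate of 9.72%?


Present value formula: PV = FV / (1 + r)^t
PV = $285,362.63 / (1 + 0.0972)^10.1
PV = $285,362.63 / 2.5520347
PV = $111,817.69

PV = FV / (1 + r)^t = $111,817.69


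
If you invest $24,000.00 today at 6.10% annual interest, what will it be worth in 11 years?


Future value formula: FV = PV × (1 + r)^t
FV = $24,000.00 × (1 + 0.061)^11
FV = $24,000.00 × 1.9180911
FV = $46,034.19

FV = PV × (1 + r)^t = $46,034.19


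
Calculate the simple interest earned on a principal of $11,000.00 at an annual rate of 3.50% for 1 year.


Simple interest formula: I = P × r × t
I = $11,000.00 × 0.035 × 1
I = $385.00

I = P × r × t = $385.00


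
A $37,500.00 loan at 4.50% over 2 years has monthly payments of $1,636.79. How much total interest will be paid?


Total paid over the life of the loan = PMT × n.
Total paid = $1,636.79 × 24 = $39,282.96
Total interest = total paid − principal = $39,282.96 − $37,500.00 = $1,782.96

Total interest = (PMT × n) - PV = $1,782.96
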